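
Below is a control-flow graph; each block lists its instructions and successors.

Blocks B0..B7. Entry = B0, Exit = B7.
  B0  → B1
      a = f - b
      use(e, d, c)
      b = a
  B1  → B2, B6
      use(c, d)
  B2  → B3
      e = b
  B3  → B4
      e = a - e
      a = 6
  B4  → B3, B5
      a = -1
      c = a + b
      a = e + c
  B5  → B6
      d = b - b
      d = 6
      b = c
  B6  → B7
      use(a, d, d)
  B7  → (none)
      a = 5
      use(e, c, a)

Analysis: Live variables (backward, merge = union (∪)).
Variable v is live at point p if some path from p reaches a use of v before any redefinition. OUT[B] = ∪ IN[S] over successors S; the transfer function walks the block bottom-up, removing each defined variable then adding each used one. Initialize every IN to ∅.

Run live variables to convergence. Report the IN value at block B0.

Per-block solution:
  B0:  IN={b, c, d, e, f}  OUT={a, b, c, d, e}
  B1:  IN={a, b, c, d, e}  OUT={a, b, c, d, e}
  B2:  IN={a, b}  OUT={a, b, e}
  B3:  IN={a, b, e}  OUT={b, e}
  B4:  IN={b, e}  OUT={a, b, c, e}
  B5:  IN={a, b, c, e}  OUT={a, c, d, e}
  B6:  IN={a, c, d, e}  OUT={c, e}
  B7:  IN={c, e}  OUT={}

Merge at B0: OUT[B0] = IN[B1] = {a, b, c, d, e}
Applying B0's transfer function to that OUT value gives IN[B0] (row B0 above).

Answer: {b, c, d, e, f}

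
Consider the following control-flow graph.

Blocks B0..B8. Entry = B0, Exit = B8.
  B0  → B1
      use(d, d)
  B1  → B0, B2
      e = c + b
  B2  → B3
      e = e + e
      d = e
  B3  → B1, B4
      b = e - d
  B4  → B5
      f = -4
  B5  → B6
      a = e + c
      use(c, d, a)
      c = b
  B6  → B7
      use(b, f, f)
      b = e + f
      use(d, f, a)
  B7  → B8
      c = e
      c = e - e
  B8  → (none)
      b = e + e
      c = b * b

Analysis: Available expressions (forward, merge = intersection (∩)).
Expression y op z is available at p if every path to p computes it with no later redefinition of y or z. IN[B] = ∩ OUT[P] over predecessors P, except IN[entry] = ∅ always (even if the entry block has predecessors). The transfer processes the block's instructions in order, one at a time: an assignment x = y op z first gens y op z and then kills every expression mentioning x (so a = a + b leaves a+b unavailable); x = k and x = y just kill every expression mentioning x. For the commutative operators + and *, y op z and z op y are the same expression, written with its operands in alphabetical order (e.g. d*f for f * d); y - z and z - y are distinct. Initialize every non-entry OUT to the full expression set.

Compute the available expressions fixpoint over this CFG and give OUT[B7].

Converged values:
  B0: | IN={} | OUT={}
  B1: | IN={} | OUT={b+c}
  B2: | IN={b+c} | OUT={b+c}
  B3: | IN={b+c} | OUT={e-d}
  B4: | IN={e-d} | OUT={e-d}
  B5: | IN={e-d} | OUT={e-d}
  B6: | IN={e-d} | OUT={e+f, e-d}
  B7: | IN={e+f, e-d} | OUT={e+f, e-d, e-e}
  B8: | IN={e+f, e-d, e-e} | OUT={b*b, e+e, e+f, e-d, e-e}

Merge at B7: IN[B7] = OUT[B6] = {e+f, e-d}
Applying B7's transfer function to that IN value gives OUT[B7] (row B7 above).

Answer: {e+f, e-d, e-e}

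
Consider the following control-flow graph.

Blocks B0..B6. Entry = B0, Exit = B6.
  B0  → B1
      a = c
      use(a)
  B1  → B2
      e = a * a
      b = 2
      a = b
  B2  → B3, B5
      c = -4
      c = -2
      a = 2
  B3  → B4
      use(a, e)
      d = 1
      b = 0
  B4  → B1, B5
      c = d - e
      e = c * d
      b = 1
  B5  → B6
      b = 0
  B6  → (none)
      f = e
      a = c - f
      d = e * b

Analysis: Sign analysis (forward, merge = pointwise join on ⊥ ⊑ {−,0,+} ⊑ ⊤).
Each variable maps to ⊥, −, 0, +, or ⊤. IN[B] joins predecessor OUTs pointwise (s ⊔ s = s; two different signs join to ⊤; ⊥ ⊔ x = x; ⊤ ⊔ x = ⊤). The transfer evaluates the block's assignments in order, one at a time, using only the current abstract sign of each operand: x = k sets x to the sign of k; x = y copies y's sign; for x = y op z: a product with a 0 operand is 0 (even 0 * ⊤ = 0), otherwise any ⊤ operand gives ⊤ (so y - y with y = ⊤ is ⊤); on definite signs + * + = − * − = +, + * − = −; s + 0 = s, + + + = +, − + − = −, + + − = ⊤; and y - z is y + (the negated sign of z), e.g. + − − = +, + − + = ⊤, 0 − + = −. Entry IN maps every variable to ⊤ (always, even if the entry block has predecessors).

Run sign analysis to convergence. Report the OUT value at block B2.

Answer: {a: +, b: +, c: -, d: ⊤, e: ⊤, f: ⊤}

Working:
Fixpoint table:
  B0:   IN=(all ⊤)   OUT=(all ⊤)
  B1:   IN=(all ⊤)   OUT={a:+, b:+; rest ⊤}
  B2:   IN={a:+, b:+; rest ⊤}   OUT={a:+, b:+, c:-; rest ⊤}
  B3:   IN={a:+, b:+, c:-; rest ⊤}   OUT={a:+, b:0, c:-, d:+; rest ⊤}
  B4:   IN={a:+, b:0, c:-, d:+; rest ⊤}   OUT={a:+, b:+, d:+; rest ⊤}
  B5:   IN={a:+, b:+; rest ⊤}   OUT={a:+, b:0; rest ⊤}
  B6:   IN={a:+, b:0; rest ⊤}   OUT={b:0, d:0; rest ⊤}

Merge at B2: IN[B2] = OUT[B1] = {a: +, b: +, c: ⊤, d: ⊤, e: ⊤, f: ⊤}
Applying B2's transfer function to that IN value gives OUT[B2] (row B2 above).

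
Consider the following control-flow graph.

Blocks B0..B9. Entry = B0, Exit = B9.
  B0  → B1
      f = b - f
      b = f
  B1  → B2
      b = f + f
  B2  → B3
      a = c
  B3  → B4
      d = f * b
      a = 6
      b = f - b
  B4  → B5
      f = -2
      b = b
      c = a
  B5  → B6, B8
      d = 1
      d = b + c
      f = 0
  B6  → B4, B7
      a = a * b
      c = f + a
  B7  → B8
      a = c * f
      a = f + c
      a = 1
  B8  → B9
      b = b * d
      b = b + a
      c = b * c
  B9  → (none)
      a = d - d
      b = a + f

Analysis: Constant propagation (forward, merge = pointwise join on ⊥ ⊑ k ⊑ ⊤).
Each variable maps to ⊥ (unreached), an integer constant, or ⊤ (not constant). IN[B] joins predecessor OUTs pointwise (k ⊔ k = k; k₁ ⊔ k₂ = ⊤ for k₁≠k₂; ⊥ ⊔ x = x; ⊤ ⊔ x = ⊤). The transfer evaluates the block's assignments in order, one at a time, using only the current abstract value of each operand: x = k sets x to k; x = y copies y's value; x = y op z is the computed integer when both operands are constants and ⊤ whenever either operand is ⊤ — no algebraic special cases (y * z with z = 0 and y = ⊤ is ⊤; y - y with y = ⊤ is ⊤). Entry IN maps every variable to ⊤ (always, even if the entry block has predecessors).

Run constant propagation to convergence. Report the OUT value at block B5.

Converged values:
  B0: | IN=(all ⊤) | OUT=(all ⊤)
  B1: | IN=(all ⊤) | OUT=(all ⊤)
  B2: | IN=(all ⊤) | OUT=(all ⊤)
  B3: | IN=(all ⊤) | OUT={a:6; rest ⊤}
  B4: | IN=(all ⊤) | OUT={f:-2; rest ⊤}
  B5: | IN={f:-2; rest ⊤} | OUT={f:0; rest ⊤}
  B6: | IN={f:0; rest ⊤} | OUT={f:0; rest ⊤}
  B7: | IN={f:0; rest ⊤} | OUT={a:1, f:0; rest ⊤}
  B8: | IN={f:0; rest ⊤} | OUT={f:0; rest ⊤}
  B9: | IN={f:0; rest ⊤} | OUT={f:0; rest ⊤}

Merge at B5: IN[B5] = OUT[B4] = {a: ⊤, b: ⊤, c: ⊤, d: ⊤, e: ⊤, f: -2}
Applying B5's transfer function to that IN value gives OUT[B5] (row B5 above).

Answer: {a: ⊤, b: ⊤, c: ⊤, d: ⊤, e: ⊤, f: 0}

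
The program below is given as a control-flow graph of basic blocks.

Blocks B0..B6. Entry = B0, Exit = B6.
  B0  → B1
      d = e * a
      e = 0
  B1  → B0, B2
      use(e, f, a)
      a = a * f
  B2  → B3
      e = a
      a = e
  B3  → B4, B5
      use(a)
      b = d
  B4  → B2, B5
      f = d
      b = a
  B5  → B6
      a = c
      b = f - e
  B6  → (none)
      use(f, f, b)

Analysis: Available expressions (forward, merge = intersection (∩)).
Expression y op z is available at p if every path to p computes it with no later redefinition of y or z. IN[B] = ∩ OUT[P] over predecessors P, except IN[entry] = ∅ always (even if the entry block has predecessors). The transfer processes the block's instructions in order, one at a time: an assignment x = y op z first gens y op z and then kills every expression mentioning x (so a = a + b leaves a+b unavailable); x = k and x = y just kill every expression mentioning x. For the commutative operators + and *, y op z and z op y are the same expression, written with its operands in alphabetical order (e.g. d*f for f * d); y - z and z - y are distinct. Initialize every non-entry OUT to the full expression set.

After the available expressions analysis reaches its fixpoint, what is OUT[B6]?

Fixpoint table:
  B0:  IN={}  OUT={}
  B1:  IN={}  OUT={}
  B2:  IN={}  OUT={}
  B3:  IN={}  OUT={}
  B4:  IN={}  OUT={}
  B5:  IN={}  OUT={f-e}
  B6:  IN={f-e}  OUT={f-e}

Merge at B6: IN[B6] = OUT[B5] = {f-e}
Applying B6's transfer function to that IN value gives OUT[B6] (row B6 above).

Answer: {f-e}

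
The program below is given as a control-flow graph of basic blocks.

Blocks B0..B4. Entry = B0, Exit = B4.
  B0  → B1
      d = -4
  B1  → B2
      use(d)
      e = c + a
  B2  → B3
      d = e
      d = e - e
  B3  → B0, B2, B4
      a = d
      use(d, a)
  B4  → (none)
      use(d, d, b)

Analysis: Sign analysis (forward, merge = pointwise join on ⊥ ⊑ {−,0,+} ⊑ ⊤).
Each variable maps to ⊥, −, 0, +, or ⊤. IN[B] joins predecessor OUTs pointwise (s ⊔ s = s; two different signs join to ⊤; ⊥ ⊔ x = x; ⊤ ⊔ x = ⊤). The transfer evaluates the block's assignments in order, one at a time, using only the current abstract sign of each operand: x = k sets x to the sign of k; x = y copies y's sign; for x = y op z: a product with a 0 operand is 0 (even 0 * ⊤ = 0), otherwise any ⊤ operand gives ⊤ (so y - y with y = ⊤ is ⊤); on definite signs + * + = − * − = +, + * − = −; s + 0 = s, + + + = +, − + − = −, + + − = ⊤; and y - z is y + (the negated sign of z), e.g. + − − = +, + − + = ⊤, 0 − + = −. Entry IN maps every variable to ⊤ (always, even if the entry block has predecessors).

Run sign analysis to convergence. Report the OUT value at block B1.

Answer: {a: ⊤, b: ⊤, c: ⊤, d: -, e: ⊤, f: ⊤}

Trace:
Per-block solution:
  B0: | IN=(all ⊤) | OUT={d:-; rest ⊤}
  B1: | IN={d:-; rest ⊤} | OUT={d:-; rest ⊤}
  B2: | IN=(all ⊤) | OUT=(all ⊤)
  B3: | IN=(all ⊤) | OUT=(all ⊤)
  B4: | IN=(all ⊤) | OUT=(all ⊤)

Merge at B1: IN[B1] = OUT[B0] = {a: ⊤, b: ⊤, c: ⊤, d: -, e: ⊤, f: ⊤}
Applying B1's transfer function to that IN value gives OUT[B1] (row B1 above).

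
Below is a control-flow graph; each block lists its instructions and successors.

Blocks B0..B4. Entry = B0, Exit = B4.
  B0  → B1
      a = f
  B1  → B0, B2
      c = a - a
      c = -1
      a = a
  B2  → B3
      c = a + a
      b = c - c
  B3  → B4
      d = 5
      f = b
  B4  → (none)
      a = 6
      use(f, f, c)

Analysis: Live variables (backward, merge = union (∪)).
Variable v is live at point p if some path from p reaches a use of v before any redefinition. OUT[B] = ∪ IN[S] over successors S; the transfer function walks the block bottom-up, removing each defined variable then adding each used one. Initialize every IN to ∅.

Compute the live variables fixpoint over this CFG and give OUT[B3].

Per-block solution:
  B0:   IN={f}   OUT={a, f}
  B1:   IN={a, f}   OUT={a, f}
  B2:   IN={a}   OUT={b, c}
  B3:   IN={b, c}   OUT={c, f}
  B4:   IN={c, f}   OUT={}

Merge at B3: OUT[B3] = IN[B4] = {c, f}

Answer: {c, f}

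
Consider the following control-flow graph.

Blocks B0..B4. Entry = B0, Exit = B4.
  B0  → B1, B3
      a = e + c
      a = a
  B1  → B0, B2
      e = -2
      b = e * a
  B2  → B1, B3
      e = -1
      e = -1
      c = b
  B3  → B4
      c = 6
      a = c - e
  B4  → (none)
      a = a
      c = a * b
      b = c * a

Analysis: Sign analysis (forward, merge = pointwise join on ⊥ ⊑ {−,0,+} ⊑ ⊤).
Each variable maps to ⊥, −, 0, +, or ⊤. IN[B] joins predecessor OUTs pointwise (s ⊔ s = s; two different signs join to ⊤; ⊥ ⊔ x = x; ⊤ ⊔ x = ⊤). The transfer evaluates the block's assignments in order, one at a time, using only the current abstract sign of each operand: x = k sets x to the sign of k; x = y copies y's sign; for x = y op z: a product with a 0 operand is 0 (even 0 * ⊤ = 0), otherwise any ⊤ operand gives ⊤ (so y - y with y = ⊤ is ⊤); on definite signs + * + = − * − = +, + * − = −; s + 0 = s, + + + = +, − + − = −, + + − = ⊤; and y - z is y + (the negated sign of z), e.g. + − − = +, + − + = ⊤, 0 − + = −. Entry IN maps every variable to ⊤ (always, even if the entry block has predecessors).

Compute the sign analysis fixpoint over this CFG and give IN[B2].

Per-block solution:
  B0:   IN=(all ⊤)   OUT=(all ⊤)
  B1:   IN=(all ⊤)   OUT={e:-; rest ⊤}
  B2:   IN={e:-; rest ⊤}   OUT={e:-; rest ⊤}
  B3:   IN=(all ⊤)   OUT={c:+; rest ⊤}
  B4:   IN={c:+; rest ⊤}   OUT=(all ⊤)

Merge at B2: IN[B2] = OUT[B1] = {a: ⊤, b: ⊤, c: ⊤, d: ⊤, e: -, f: ⊤}

Answer: {a: ⊤, b: ⊤, c: ⊤, d: ⊤, e: -, f: ⊤}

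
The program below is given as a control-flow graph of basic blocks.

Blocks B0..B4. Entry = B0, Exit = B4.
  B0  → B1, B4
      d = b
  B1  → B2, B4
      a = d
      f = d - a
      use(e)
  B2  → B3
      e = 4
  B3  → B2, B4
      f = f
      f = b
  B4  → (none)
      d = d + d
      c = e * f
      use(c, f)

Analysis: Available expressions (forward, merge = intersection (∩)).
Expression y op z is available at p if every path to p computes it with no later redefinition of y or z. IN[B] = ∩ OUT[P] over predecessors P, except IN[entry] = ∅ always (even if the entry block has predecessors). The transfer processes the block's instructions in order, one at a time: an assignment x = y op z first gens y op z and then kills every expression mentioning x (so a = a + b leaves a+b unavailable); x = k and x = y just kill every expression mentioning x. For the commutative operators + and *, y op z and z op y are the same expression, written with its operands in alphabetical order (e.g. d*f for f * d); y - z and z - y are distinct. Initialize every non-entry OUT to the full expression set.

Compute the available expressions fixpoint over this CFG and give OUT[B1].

Answer: {d-a}

Trace:
Per-block solution:
  B0: | IN={} | OUT={}
  B1: | IN={} | OUT={d-a}
  B2: | IN={d-a} | OUT={d-a}
  B3: | IN={d-a} | OUT={d-a}
  B4: | IN={} | OUT={e*f}

Merge at B1: IN[B1] = OUT[B0] = {}
Applying B1's transfer function to that IN value gives OUT[B1] (row B1 above).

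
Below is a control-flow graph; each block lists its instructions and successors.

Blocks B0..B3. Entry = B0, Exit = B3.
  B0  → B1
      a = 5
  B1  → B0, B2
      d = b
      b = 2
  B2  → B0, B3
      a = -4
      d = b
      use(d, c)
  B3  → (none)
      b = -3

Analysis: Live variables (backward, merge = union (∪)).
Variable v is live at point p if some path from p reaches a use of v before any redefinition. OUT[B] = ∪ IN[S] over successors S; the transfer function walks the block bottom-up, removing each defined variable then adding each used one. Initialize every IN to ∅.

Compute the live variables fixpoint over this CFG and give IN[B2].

Answer: {b, c}

Working:
Per-block solution:
  B0:  IN={b, c}  OUT={b, c}
  B1:  IN={b, c}  OUT={b, c}
  B2:  IN={b, c}  OUT={b, c}
  B3:  IN={}  OUT={}

Merge at B2: OUT[B2] = IN[B0] ⊔ IN[B3] = {b, c}
Applying B2's transfer function to that OUT value gives IN[B2] (row B2 above).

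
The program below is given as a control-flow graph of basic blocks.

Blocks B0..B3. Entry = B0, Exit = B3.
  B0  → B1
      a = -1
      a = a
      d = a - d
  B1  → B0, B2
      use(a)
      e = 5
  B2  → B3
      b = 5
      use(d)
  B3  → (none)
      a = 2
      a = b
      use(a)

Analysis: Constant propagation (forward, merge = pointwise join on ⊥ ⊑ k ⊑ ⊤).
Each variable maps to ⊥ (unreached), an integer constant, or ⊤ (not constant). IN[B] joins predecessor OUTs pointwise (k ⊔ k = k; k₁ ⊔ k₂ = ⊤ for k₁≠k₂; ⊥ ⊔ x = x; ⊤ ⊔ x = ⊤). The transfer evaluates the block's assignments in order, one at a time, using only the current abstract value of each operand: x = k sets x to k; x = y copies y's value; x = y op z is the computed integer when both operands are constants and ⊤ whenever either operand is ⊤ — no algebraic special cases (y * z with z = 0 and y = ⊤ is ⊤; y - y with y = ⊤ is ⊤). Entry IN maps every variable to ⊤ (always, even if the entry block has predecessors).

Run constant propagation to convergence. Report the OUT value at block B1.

Answer: {a: -1, b: ⊤, c: ⊤, d: ⊤, e: 5, f: ⊤}

Working:
Per-block solution:
  B0:  IN=(all ⊤)  OUT={a:-1; rest ⊤}
  B1:  IN={a:-1; rest ⊤}  OUT={a:-1, e:5; rest ⊤}
  B2:  IN={a:-1, e:5; rest ⊤}  OUT={a:-1, b:5, e:5; rest ⊤}
  B3:  IN={a:-1, b:5, e:5; rest ⊤}  OUT={a:5, b:5, e:5; rest ⊤}

Merge at B1: IN[B1] = OUT[B0] = {a: -1, b: ⊤, c: ⊤, d: ⊤, e: ⊤, f: ⊤}
Applying B1's transfer function to that IN value gives OUT[B1] (row B1 above).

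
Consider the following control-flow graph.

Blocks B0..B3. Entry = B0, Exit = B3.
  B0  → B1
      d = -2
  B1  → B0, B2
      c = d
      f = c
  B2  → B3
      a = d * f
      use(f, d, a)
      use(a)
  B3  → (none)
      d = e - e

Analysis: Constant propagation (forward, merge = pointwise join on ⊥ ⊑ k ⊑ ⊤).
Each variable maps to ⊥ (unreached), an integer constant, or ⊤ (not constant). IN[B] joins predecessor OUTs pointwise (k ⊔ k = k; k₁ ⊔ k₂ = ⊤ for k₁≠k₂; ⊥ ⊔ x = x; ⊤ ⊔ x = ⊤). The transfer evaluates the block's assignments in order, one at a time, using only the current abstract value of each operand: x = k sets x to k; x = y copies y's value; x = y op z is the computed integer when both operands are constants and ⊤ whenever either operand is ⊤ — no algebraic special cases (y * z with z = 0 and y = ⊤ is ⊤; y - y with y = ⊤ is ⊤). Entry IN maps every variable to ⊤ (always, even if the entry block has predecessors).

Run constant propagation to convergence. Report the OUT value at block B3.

Answer: {a: 4, b: ⊤, c: -2, d: ⊤, e: ⊤, f: -2}

Working:
Converged values:
  B0:   IN=(all ⊤)   OUT={d:-2; rest ⊤}
  B1:   IN={d:-2; rest ⊤}   OUT={c:-2, d:-2, f:-2; rest ⊤}
  B2:   IN={c:-2, d:-2, f:-2; rest ⊤}   OUT={a:4, c:-2, d:-2, f:-2; rest ⊤}
  B3:   IN={a:4, c:-2, d:-2, f:-2; rest ⊤}   OUT={a:4, c:-2, f:-2; rest ⊤}

Merge at B3: IN[B3] = OUT[B2] = {a: 4, b: ⊤, c: -2, d: -2, e: ⊤, f: -2}
Applying B3's transfer function to that IN value gives OUT[B3] (row B3 above).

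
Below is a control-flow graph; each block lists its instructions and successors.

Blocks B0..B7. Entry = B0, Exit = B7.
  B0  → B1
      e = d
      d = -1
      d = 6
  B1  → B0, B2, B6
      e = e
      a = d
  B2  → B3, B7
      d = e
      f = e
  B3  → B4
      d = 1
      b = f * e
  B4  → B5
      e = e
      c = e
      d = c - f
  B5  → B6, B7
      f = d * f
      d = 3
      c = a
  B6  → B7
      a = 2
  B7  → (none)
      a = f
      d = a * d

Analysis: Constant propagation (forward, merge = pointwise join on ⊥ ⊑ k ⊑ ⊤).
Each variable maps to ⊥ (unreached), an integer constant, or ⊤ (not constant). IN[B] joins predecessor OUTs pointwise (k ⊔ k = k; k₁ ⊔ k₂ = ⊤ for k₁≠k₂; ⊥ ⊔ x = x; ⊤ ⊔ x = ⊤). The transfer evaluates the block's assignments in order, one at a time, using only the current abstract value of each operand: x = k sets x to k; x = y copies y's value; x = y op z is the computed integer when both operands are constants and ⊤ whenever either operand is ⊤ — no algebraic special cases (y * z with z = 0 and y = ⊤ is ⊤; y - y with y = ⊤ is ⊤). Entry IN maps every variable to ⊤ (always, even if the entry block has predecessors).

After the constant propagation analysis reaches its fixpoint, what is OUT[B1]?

Fixpoint table:
  B0:  IN=(all ⊤)  OUT={d:6; rest ⊤}
  B1:  IN={d:6; rest ⊤}  OUT={a:6, d:6; rest ⊤}
  B2:  IN={a:6, d:6; rest ⊤}  OUT={a:6; rest ⊤}
  B3:  IN={a:6; rest ⊤}  OUT={a:6, d:1; rest ⊤}
  B4:  IN={a:6, d:1; rest ⊤}  OUT={a:6; rest ⊤}
  B5:  IN={a:6; rest ⊤}  OUT={a:6, c:6, d:3; rest ⊤}
  B6:  IN={a:6; rest ⊤}  OUT={a:2; rest ⊤}
  B7:  IN=(all ⊤)  OUT=(all ⊤)

Merge at B1: IN[B1] = OUT[B0] = {a: ⊤, b: ⊤, c: ⊤, d: 6, e: ⊤, f: ⊤}
Applying B1's transfer function to that IN value gives OUT[B1] (row B1 above).

Answer: {a: 6, b: ⊤, c: ⊤, d: 6, e: ⊤, f: ⊤}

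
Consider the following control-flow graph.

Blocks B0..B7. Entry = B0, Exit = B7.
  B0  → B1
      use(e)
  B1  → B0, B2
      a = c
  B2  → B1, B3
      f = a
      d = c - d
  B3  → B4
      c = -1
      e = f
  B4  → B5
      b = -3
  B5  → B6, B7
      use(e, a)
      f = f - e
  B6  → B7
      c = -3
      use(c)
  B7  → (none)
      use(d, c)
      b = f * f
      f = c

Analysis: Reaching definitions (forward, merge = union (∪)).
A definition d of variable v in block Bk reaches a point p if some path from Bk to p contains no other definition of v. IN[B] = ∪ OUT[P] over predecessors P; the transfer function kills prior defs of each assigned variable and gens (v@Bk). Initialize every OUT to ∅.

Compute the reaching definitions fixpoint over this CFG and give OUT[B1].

Per-block solution:
  B0:   IN={a@B1, d@B2, f@B2}   OUT={a@B1, d@B2, f@B2}
  B1:   IN={a@B1, d@B2, f@B2}   OUT={a@B1, d@B2, f@B2}
  B2:   IN={a@B1, d@B2, f@B2}   OUT={a@B1, d@B2, f@B2}
  B3:   IN={a@B1, d@B2, f@B2}   OUT={a@B1, c@B3, d@B2, e@B3, f@B2}
  B4:   IN={a@B1, c@B3, d@B2, e@B3, f@B2}   OUT={a@B1, b@B4, c@B3, d@B2, e@B3, f@B2}
  B5:   IN={a@B1, b@B4, c@B3, d@B2, e@B3, f@B2}   OUT={a@B1, b@B4, c@B3, d@B2, e@B3, f@B5}
  B6:   IN={a@B1, b@B4, c@B3, d@B2, e@B3, f@B5}   OUT={a@B1, b@B4, c@B6, d@B2, e@B3, f@B5}
  B7:   IN={a@B1, b@B4, c@B3, c@B6, d@B2, e@B3, f@B5}   OUT={a@B1, b@B7, c@B3, c@B6, d@B2, e@B3, f@B7}

Merge at B1: IN[B1] = OUT[B0] ⊔ OUT[B2] = {a@B1, d@B2, f@B2}
Applying B1's transfer function to that IN value gives OUT[B1] (row B1 above).

Answer: {a@B1, d@B2, f@B2}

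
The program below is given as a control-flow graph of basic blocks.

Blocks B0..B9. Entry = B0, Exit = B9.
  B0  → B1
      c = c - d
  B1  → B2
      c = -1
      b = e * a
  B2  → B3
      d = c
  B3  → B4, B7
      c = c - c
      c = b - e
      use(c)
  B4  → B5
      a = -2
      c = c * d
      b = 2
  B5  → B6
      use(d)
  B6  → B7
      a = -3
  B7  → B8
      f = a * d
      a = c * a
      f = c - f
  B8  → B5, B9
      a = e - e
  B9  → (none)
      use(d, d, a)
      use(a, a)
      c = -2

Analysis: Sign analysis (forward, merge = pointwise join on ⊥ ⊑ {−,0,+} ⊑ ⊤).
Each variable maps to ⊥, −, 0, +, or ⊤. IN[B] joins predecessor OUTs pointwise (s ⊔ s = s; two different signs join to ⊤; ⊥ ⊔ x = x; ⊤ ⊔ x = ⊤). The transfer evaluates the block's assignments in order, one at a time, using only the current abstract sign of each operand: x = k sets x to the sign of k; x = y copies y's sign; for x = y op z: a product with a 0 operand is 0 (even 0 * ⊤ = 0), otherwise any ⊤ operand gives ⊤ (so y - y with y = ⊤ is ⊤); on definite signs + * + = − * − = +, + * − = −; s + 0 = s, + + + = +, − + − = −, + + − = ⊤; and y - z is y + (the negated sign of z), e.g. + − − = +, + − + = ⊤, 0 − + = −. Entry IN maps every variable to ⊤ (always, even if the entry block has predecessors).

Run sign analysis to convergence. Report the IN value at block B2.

Fixpoint table:
  B0: | IN=(all ⊤) | OUT=(all ⊤)
  B1: | IN=(all ⊤) | OUT={c:-; rest ⊤}
  B2: | IN={c:-; rest ⊤} | OUT={c:-, d:-; rest ⊤}
  B3: | IN={c:-, d:-; rest ⊤} | OUT={d:-; rest ⊤}
  B4: | IN={d:-; rest ⊤} | OUT={a:-, b:+, d:-; rest ⊤}
  B5: | IN={d:-; rest ⊤} | OUT={d:-; rest ⊤}
  B6: | IN={d:-; rest ⊤} | OUT={a:-, d:-; rest ⊤}
  B7: | IN={d:-; rest ⊤} | OUT={d:-; rest ⊤}
  B8: | IN={d:-; rest ⊤} | OUT={d:-; rest ⊤}
  B9: | IN={d:-; rest ⊤} | OUT={c:-, d:-; rest ⊤}

Merge at B2: IN[B2] = OUT[B1] = {a: ⊤, b: ⊤, c: -, d: ⊤, e: ⊤, f: ⊤}

Answer: {a: ⊤, b: ⊤, c: -, d: ⊤, e: ⊤, f: ⊤}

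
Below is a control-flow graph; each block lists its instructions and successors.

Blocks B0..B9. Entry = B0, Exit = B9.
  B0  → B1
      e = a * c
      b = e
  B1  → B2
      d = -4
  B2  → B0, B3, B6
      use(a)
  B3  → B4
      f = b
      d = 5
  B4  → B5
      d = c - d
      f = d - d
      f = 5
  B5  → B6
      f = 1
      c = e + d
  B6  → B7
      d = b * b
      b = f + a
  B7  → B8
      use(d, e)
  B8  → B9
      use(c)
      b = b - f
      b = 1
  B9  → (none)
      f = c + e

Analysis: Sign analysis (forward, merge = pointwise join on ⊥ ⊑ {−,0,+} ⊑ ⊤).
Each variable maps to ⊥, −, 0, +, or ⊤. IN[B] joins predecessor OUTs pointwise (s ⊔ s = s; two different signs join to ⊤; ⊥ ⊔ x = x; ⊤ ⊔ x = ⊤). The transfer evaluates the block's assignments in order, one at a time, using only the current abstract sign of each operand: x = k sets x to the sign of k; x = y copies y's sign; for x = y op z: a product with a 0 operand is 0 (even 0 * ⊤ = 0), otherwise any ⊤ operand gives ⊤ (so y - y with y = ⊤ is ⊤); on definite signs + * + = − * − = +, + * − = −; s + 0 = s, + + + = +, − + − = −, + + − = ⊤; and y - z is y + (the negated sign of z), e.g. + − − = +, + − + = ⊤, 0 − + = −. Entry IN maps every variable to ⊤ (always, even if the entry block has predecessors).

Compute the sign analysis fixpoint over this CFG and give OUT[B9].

Answer: {a: ⊤, b: +, c: ⊤, d: ⊤, e: ⊤, f: ⊤}

Derivation:
Converged values:
  B0:  IN=(all ⊤)  OUT=(all ⊤)
  B1:  IN=(all ⊤)  OUT={d:-; rest ⊤}
  B2:  IN={d:-; rest ⊤}  OUT={d:-; rest ⊤}
  B3:  IN={d:-; rest ⊤}  OUT={d:+; rest ⊤}
  B4:  IN={d:+; rest ⊤}  OUT={f:+; rest ⊤}
  B5:  IN={f:+; rest ⊤}  OUT={f:+; rest ⊤}
  B6:  IN=(all ⊤)  OUT=(all ⊤)
  B7:  IN=(all ⊤)  OUT=(all ⊤)
  B8:  IN=(all ⊤)  OUT={b:+; rest ⊤}
  B9:  IN={b:+; rest ⊤}  OUT={b:+; rest ⊤}

Merge at B9: IN[B9] = OUT[B8] = {a: ⊤, b: +, c: ⊤, d: ⊤, e: ⊤, f: ⊤}
Applying B9's transfer function to that IN value gives OUT[B9] (row B9 above).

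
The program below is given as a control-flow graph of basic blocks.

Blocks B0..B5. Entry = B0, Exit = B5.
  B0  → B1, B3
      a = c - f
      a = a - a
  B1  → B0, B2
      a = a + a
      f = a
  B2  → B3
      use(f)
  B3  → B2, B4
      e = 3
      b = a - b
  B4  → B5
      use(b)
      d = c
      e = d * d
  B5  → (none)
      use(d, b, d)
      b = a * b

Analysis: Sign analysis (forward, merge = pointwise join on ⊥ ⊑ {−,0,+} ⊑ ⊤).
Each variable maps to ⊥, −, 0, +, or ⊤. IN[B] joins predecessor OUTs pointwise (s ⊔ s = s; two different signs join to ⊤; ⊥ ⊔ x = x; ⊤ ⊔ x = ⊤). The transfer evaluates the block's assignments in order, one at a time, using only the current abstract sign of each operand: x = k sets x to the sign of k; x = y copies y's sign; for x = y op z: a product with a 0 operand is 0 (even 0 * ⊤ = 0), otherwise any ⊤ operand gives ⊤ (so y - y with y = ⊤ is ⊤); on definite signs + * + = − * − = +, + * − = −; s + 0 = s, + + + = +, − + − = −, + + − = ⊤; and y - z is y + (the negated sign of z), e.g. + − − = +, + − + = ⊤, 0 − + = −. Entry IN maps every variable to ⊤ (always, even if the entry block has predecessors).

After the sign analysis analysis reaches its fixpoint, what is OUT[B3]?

Converged values:
  B0:  IN=(all ⊤)  OUT=(all ⊤)
  B1:  IN=(all ⊤)  OUT=(all ⊤)
  B2:  IN=(all ⊤)  OUT=(all ⊤)
  B3:  IN=(all ⊤)  OUT={e:+; rest ⊤}
  B4:  IN={e:+; rest ⊤}  OUT=(all ⊤)
  B5:  IN=(all ⊤)  OUT=(all ⊤)

Merge at B3: IN[B3] = OUT[B0] ⊔ OUT[B2] = {a: ⊤, b: ⊤, c: ⊤, d: ⊤, e: ⊤, f: ⊤}
Applying B3's transfer function to that IN value gives OUT[B3] (row B3 above).

Answer: {a: ⊤, b: ⊤, c: ⊤, d: ⊤, e: +, f: ⊤}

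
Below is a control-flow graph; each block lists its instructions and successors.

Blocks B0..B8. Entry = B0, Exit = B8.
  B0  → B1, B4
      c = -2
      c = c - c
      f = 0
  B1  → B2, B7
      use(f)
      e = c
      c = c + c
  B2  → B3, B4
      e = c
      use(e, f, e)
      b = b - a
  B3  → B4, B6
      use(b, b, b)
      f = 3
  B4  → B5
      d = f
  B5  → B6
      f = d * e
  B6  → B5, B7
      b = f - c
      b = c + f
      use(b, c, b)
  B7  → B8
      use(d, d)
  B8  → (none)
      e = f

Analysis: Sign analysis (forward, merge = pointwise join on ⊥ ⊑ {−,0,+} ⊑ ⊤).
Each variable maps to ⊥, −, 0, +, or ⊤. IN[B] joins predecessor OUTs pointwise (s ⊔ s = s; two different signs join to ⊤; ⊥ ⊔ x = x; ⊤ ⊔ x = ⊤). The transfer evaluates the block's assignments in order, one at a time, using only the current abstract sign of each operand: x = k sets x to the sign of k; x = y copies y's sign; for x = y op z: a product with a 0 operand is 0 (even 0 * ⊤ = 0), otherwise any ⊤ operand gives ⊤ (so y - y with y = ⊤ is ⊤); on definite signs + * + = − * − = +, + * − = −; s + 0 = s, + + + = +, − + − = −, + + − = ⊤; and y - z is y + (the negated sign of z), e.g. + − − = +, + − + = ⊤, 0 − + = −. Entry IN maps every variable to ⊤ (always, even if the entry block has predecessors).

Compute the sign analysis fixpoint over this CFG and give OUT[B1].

Answer: {a: ⊤, b: ⊤, c: ⊤, d: ⊤, e: ⊤, f: 0}

Derivation:
Fixpoint table:
  B0:   IN=(all ⊤)   OUT={f:0; rest ⊤}
  B1:   IN={f:0; rest ⊤}   OUT={f:0; rest ⊤}
  B2:   IN={f:0; rest ⊤}   OUT={f:0; rest ⊤}
  B3:   IN={f:0; rest ⊤}   OUT={f:+; rest ⊤}
  B4:   IN=(all ⊤)   OUT=(all ⊤)
  B5:   IN=(all ⊤)   OUT=(all ⊤)
  B6:   IN=(all ⊤)   OUT=(all ⊤)
  B7:   IN=(all ⊤)   OUT=(all ⊤)
  B8:   IN=(all ⊤)   OUT=(all ⊤)

Merge at B1: IN[B1] = OUT[B0] = {a: ⊤, b: ⊤, c: ⊤, d: ⊤, e: ⊤, f: 0}
Applying B1's transfer function to that IN value gives OUT[B1] (row B1 above).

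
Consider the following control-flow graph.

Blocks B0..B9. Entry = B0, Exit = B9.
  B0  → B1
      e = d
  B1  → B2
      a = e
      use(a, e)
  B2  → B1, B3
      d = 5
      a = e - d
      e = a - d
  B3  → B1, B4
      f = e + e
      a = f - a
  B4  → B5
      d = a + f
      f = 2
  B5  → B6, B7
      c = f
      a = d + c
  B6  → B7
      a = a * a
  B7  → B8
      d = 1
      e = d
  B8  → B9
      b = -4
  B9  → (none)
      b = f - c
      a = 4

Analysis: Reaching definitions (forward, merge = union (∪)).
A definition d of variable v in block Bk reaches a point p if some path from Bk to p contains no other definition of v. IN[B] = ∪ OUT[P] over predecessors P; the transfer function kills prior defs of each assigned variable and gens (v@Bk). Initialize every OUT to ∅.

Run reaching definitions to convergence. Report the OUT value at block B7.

Fixpoint table:
  B0:   IN={}   OUT={e@B0}
  B1:   IN={a@B2, a@B3, d@B2, e@B0, e@B2, f@B3}   OUT={a@B1, d@B2, e@B0, e@B2, f@B3}
  B2:   IN={a@B1, d@B2, e@B0, e@B2, f@B3}   OUT={a@B2, d@B2, e@B2, f@B3}
  B3:   IN={a@B2, d@B2, e@B2, f@B3}   OUT={a@B3, d@B2, e@B2, f@B3}
  B4:   IN={a@B3, d@B2, e@B2, f@B3}   OUT={a@B3, d@B4, e@B2, f@B4}
  B5:   IN={a@B3, d@B4, e@B2, f@B4}   OUT={a@B5, c@B5, d@B4, e@B2, f@B4}
  B6:   IN={a@B5, c@B5, d@B4, e@B2, f@B4}   OUT={a@B6, c@B5, d@B4, e@B2, f@B4}
  B7:   IN={a@B5, a@B6, c@B5, d@B4, e@B2, f@B4}   OUT={a@B5, a@B6, c@B5, d@B7, e@B7, f@B4}
  B8:   IN={a@B5, a@B6, c@B5, d@B7, e@B7, f@B4}   OUT={a@B5, a@B6, b@B8, c@B5, d@B7, e@B7, f@B4}
  B9:   IN={a@B5, a@B6, b@B8, c@B5, d@B7, e@B7, f@B4}   OUT={a@B9, b@B9, c@B5, d@B7, e@B7, f@B4}

Merge at B7: IN[B7] = OUT[B5] ⊔ OUT[B6] = {a@B5, a@B6, c@B5, d@B4, e@B2, f@B4}
Applying B7's transfer function to that IN value gives OUT[B7] (row B7 above).

Answer: {a@B5, a@B6, c@B5, d@B7, e@B7, f@B4}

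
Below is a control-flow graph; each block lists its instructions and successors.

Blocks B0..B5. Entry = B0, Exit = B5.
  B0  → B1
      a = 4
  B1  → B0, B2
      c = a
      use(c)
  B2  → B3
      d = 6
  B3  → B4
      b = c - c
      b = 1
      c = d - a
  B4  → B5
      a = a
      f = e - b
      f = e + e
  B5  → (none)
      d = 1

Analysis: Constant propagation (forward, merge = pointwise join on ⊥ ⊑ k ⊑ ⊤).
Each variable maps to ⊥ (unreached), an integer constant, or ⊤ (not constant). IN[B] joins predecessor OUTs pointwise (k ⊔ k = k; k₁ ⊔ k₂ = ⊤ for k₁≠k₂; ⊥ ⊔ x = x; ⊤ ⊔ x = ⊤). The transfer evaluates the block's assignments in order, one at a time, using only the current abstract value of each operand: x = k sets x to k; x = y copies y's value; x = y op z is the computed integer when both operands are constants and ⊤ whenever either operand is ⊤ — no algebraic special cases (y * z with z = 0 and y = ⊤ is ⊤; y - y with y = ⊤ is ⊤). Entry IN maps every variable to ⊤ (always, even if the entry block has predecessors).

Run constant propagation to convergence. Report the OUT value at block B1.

Answer: {a: 4, b: ⊤, c: 4, d: ⊤, e: ⊤, f: ⊤}

Derivation:
Per-block solution:
  B0:   IN=(all ⊤)   OUT={a:4; rest ⊤}
  B1:   IN={a:4; rest ⊤}   OUT={a:4, c:4; rest ⊤}
  B2:   IN={a:4, c:4; rest ⊤}   OUT={a:4, c:4, d:6; rest ⊤}
  B3:   IN={a:4, c:4, d:6; rest ⊤}   OUT={a:4, b:1, c:2, d:6; rest ⊤}
  B4:   IN={a:4, b:1, c:2, d:6; rest ⊤}   OUT={a:4, b:1, c:2, d:6; rest ⊤}
  B5:   IN={a:4, b:1, c:2, d:6; rest ⊤}   OUT={a:4, b:1, c:2, d:1; rest ⊤}

Merge at B1: IN[B1] = OUT[B0] = {a: 4, b: ⊤, c: ⊤, d: ⊤, e: ⊤, f: ⊤}
Applying B1's transfer function to that IN value gives OUT[B1] (row B1 above).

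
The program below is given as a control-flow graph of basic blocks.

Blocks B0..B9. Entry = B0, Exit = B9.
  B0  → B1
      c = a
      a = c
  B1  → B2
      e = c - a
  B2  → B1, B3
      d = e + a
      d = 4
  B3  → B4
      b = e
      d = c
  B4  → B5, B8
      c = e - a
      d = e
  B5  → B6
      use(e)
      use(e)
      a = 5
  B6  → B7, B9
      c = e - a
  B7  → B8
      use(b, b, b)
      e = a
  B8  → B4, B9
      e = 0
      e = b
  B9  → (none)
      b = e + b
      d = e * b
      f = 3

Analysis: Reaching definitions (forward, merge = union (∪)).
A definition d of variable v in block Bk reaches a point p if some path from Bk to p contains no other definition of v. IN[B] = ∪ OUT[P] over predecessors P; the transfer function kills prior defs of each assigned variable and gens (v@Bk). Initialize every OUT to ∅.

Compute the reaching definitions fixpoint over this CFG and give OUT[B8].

Answer: {a@B0, a@B5, b@B3, c@B4, c@B6, d@B4, e@B8}

Working:
Per-block solution:
  B0:  IN={}  OUT={a@B0, c@B0}
  B1:  IN={a@B0, c@B0, d@B2, e@B1}  OUT={a@B0, c@B0, d@B2, e@B1}
  B2:  IN={a@B0, c@B0, d@B2, e@B1}  OUT={a@B0, c@B0, d@B2, e@B1}
  B3:  IN={a@B0, c@B0, d@B2, e@B1}  OUT={a@B0, b@B3, c@B0, d@B3, e@B1}
  B4:  IN={a@B0, a@B5, b@B3, c@B0, c@B4, c@B6, d@B3, d@B4, e@B1, e@B8}  OUT={a@B0, a@B5, b@B3, c@B4, d@B4, e@B1, e@B8}
  B5:  IN={a@B0, a@B5, b@B3, c@B4, d@B4, e@B1, e@B8}  OUT={a@B5, b@B3, c@B4, d@B4, e@B1, e@B8}
  B6:  IN={a@B5, b@B3, c@B4, d@B4, e@B1, e@B8}  OUT={a@B5, b@B3, c@B6, d@B4, e@B1, e@B8}
  B7:  IN={a@B5, b@B3, c@B6, d@B4, e@B1, e@B8}  OUT={a@B5, b@B3, c@B6, d@B4, e@B7}
  B8:  IN={a@B0, a@B5, b@B3, c@B4, c@B6, d@B4, e@B1, e@B7, e@B8}  OUT={a@B0, a@B5, b@B3, c@B4, c@B6, d@B4, e@B8}
  B9:  IN={a@B0, a@B5, b@B3, c@B4, c@B6, d@B4, e@B1, e@B8}  OUT={a@B0, a@B5, b@B9, c@B4, c@B6, d@B9, e@B1, e@B8, f@B9}

Merge at B8: IN[B8] = OUT[B4] ⊔ OUT[B7] = {a@B0, a@B5, b@B3, c@B4, c@B6, d@B4, e@B1, e@B7, e@B8}
Applying B8's transfer function to that IN value gives OUT[B8] (row B8 above).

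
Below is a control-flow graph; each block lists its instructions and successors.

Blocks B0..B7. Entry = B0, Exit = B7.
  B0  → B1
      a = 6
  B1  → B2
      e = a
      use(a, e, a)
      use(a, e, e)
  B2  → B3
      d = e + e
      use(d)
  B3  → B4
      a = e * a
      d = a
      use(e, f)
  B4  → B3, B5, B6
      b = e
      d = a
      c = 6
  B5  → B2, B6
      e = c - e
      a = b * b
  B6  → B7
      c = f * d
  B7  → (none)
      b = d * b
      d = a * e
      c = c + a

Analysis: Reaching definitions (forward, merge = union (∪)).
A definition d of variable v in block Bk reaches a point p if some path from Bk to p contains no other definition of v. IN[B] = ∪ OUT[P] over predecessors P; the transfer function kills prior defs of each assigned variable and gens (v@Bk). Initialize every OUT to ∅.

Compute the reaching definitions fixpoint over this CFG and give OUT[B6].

Converged values:
  B0:   IN={}   OUT={a@B0}
  B1:   IN={a@B0}   OUT={a@B0, e@B1}
  B2:   IN={a@B0, a@B5, b@B4, c@B4, d@B4, e@B1, e@B5}   OUT={a@B0, a@B5, b@B4, c@B4, d@B2, e@B1, e@B5}
  B3:   IN={a@B0, a@B3, a@B5, b@B4, c@B4, d@B2, d@B4, e@B1, e@B5}   OUT={a@B3, b@B4, c@B4, d@B3, e@B1, e@B5}
  B4:   IN={a@B3, b@B4, c@B4, d@B3, e@B1, e@B5}   OUT={a@B3, b@B4, c@B4, d@B4, e@B1, e@B5}
  B5:   IN={a@B3, b@B4, c@B4, d@B4, e@B1, e@B5}   OUT={a@B5, b@B4, c@B4, d@B4, e@B5}
  B6:   IN={a@B3, a@B5, b@B4, c@B4, d@B4, e@B1, e@B5}   OUT={a@B3, a@B5, b@B4, c@B6, d@B4, e@B1, e@B5}
  B7:   IN={a@B3, a@B5, b@B4, c@B6, d@B4, e@B1, e@B5}   OUT={a@B3, a@B5, b@B7, c@B7, d@B7, e@B1, e@B5}

Merge at B6: IN[B6] = OUT[B4] ⊔ OUT[B5] = {a@B3, a@B5, b@B4, c@B4, d@B4, e@B1, e@B5}
Applying B6's transfer function to that IN value gives OUT[B6] (row B6 above).

Answer: {a@B3, a@B5, b@B4, c@B6, d@B4, e@B1, e@B5}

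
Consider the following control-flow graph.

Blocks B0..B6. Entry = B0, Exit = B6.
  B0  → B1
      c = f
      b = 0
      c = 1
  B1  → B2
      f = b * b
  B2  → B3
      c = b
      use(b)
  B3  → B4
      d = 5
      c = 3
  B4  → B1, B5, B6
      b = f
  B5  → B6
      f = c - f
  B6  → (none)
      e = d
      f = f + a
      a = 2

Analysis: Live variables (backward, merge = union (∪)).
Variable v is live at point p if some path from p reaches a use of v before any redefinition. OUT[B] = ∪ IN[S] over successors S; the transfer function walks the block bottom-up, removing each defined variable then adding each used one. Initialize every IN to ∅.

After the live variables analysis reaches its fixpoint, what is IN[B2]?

Converged values:
  B0: | IN={a, f} | OUT={a, b}
  B1: | IN={a, b} | OUT={a, b, f}
  B2: | IN={a, b, f} | OUT={a, f}
  B3: | IN={a, f} | OUT={a, c, d, f}
  B4: | IN={a, c, d, f} | OUT={a, b, c, d, f}
  B5: | IN={a, c, d, f} | OUT={a, d, f}
  B6: | IN={a, d, f} | OUT={}

Merge at B2: OUT[B2] = IN[B3] = {a, f}
Applying B2's transfer function to that OUT value gives IN[B2] (row B2 above).

Answer: {a, b, f}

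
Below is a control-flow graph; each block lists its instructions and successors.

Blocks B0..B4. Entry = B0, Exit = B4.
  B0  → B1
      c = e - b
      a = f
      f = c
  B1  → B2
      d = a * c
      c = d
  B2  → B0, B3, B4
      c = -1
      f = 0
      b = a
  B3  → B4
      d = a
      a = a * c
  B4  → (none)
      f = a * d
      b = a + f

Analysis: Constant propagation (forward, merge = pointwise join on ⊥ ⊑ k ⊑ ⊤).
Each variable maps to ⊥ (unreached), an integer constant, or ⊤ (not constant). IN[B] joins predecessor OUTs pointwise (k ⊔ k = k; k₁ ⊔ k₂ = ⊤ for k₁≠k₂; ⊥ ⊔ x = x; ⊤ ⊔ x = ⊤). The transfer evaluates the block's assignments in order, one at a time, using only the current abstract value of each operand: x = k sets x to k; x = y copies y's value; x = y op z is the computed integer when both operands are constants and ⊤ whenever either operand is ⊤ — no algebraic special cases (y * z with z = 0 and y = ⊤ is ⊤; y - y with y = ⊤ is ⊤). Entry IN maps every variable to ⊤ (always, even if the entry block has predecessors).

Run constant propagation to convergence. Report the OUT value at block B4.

Answer: {a: ⊤, b: ⊤, c: -1, d: ⊤, e: ⊤, f: ⊤}

Trace:
Per-block solution:
  B0:   IN=(all ⊤)   OUT=(all ⊤)
  B1:   IN=(all ⊤)   OUT=(all ⊤)
  B2:   IN=(all ⊤)   OUT={c:-1, f:0; rest ⊤}
  B3:   IN={c:-1, f:0; rest ⊤}   OUT={c:-1, f:0; rest ⊤}
  B4:   IN={c:-1, f:0; rest ⊤}   OUT={c:-1; rest ⊤}

Merge at B4: IN[B4] = OUT[B2] ⊔ OUT[B3] = {a: ⊤, b: ⊤, c: -1, d: ⊤, e: ⊤, f: 0}
Applying B4's transfer function to that IN value gives OUT[B4] (row B4 above).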